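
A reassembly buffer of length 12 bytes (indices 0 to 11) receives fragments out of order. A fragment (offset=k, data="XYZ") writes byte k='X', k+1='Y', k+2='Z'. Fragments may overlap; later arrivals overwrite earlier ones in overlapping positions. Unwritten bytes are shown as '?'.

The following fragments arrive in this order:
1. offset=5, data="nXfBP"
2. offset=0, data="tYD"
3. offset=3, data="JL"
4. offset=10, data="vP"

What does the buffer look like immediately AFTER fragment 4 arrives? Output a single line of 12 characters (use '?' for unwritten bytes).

Fragment 1: offset=5 data="nXfBP" -> buffer=?????nXfBP??
Fragment 2: offset=0 data="tYD" -> buffer=tYD??nXfBP??
Fragment 3: offset=3 data="JL" -> buffer=tYDJLnXfBP??
Fragment 4: offset=10 data="vP" -> buffer=tYDJLnXfBPvP

Answer: tYDJLnXfBPvP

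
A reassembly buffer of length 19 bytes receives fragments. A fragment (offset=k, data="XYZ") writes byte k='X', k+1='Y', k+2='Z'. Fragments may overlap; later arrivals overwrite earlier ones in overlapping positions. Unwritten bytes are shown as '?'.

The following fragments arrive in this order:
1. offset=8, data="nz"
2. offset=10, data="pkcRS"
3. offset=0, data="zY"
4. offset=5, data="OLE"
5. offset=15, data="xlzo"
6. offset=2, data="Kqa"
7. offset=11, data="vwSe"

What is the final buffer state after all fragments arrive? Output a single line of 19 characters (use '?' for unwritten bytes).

Answer: zYKqaOLEnzpvwSexlzo

Derivation:
Fragment 1: offset=8 data="nz" -> buffer=????????nz?????????
Fragment 2: offset=10 data="pkcRS" -> buffer=????????nzpkcRS????
Fragment 3: offset=0 data="zY" -> buffer=zY??????nzpkcRS????
Fragment 4: offset=5 data="OLE" -> buffer=zY???OLEnzpkcRS????
Fragment 5: offset=15 data="xlzo" -> buffer=zY???OLEnzpkcRSxlzo
Fragment 6: offset=2 data="Kqa" -> buffer=zYKqaOLEnzpkcRSxlzo
Fragment 7: offset=11 data="vwSe" -> buffer=zYKqaOLEnzpvwSexlzo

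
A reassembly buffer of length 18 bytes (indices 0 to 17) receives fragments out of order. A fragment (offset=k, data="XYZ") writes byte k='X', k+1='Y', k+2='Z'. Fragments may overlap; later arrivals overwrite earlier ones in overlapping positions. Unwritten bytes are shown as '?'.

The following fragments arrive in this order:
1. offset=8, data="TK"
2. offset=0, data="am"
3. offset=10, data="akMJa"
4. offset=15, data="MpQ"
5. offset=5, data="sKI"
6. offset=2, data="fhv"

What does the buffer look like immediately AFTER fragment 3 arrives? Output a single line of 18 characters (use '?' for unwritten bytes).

Fragment 1: offset=8 data="TK" -> buffer=????????TK????????
Fragment 2: offset=0 data="am" -> buffer=am??????TK????????
Fragment 3: offset=10 data="akMJa" -> buffer=am??????TKakMJa???

Answer: am??????TKakMJa???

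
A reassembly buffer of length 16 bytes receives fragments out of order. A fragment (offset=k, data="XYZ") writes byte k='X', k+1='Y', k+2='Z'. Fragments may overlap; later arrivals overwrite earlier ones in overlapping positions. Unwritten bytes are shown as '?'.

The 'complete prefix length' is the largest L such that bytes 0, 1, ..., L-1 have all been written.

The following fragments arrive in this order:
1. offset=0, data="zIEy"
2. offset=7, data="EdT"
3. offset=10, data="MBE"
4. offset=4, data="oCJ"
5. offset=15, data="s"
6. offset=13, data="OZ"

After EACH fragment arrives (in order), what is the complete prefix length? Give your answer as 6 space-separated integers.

Answer: 4 4 4 13 13 16

Derivation:
Fragment 1: offset=0 data="zIEy" -> buffer=zIEy???????????? -> prefix_len=4
Fragment 2: offset=7 data="EdT" -> buffer=zIEy???EdT?????? -> prefix_len=4
Fragment 3: offset=10 data="MBE" -> buffer=zIEy???EdTMBE??? -> prefix_len=4
Fragment 4: offset=4 data="oCJ" -> buffer=zIEyoCJEdTMBE??? -> prefix_len=13
Fragment 5: offset=15 data="s" -> buffer=zIEyoCJEdTMBE??s -> prefix_len=13
Fragment 6: offset=13 data="OZ" -> buffer=zIEyoCJEdTMBEOZs -> prefix_len=16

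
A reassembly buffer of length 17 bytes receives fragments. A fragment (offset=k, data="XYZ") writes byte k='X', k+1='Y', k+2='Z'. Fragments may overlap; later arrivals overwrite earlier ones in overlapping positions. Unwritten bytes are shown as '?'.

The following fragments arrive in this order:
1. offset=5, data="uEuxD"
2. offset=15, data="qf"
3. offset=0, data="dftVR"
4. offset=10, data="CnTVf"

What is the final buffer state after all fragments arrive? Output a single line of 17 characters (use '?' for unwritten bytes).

Fragment 1: offset=5 data="uEuxD" -> buffer=?????uEuxD???????
Fragment 2: offset=15 data="qf" -> buffer=?????uEuxD?????qf
Fragment 3: offset=0 data="dftVR" -> buffer=dftVRuEuxD?????qf
Fragment 4: offset=10 data="CnTVf" -> buffer=dftVRuEuxDCnTVfqf

Answer: dftVRuEuxDCnTVfqf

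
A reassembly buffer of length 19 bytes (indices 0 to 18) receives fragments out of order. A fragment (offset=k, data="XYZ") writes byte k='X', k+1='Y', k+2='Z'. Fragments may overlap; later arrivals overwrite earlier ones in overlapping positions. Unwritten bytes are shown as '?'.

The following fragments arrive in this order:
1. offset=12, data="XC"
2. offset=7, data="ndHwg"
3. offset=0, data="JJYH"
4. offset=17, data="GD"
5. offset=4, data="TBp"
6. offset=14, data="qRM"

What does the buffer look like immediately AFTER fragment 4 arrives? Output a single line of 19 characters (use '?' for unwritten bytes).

Fragment 1: offset=12 data="XC" -> buffer=????????????XC?????
Fragment 2: offset=7 data="ndHwg" -> buffer=???????ndHwgXC?????
Fragment 3: offset=0 data="JJYH" -> buffer=JJYH???ndHwgXC?????
Fragment 4: offset=17 data="GD" -> buffer=JJYH???ndHwgXC???GD

Answer: JJYH???ndHwgXC???GD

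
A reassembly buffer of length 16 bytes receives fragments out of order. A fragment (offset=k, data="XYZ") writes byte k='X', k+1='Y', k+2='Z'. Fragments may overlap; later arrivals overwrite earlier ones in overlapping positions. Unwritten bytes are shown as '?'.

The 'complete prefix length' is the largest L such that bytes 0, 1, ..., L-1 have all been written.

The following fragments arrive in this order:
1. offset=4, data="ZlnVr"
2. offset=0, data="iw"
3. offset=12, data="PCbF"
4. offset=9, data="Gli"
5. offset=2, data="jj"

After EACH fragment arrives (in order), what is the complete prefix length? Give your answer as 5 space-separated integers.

Fragment 1: offset=4 data="ZlnVr" -> buffer=????ZlnVr??????? -> prefix_len=0
Fragment 2: offset=0 data="iw" -> buffer=iw??ZlnVr??????? -> prefix_len=2
Fragment 3: offset=12 data="PCbF" -> buffer=iw??ZlnVr???PCbF -> prefix_len=2
Fragment 4: offset=9 data="Gli" -> buffer=iw??ZlnVrGliPCbF -> prefix_len=2
Fragment 5: offset=2 data="jj" -> buffer=iwjjZlnVrGliPCbF -> prefix_len=16

Answer: 0 2 2 2 16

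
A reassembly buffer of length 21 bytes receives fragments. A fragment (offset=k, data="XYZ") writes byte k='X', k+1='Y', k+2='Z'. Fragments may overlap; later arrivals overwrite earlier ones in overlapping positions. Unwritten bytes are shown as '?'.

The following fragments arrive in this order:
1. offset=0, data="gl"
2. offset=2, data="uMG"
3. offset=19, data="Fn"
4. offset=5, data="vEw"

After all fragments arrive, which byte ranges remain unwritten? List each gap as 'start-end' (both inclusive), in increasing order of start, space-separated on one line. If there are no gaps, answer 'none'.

Answer: 8-18

Derivation:
Fragment 1: offset=0 len=2
Fragment 2: offset=2 len=3
Fragment 3: offset=19 len=2
Fragment 4: offset=5 len=3
Gaps: 8-18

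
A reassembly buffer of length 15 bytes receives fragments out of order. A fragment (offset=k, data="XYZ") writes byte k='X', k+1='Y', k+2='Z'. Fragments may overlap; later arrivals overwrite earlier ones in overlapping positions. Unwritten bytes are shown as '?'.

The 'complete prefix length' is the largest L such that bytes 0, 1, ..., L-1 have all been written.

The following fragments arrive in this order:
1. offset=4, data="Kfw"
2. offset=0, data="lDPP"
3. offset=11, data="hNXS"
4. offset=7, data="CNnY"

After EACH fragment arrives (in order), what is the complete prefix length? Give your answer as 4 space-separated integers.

Answer: 0 7 7 15

Derivation:
Fragment 1: offset=4 data="Kfw" -> buffer=????Kfw???????? -> prefix_len=0
Fragment 2: offset=0 data="lDPP" -> buffer=lDPPKfw???????? -> prefix_len=7
Fragment 3: offset=11 data="hNXS" -> buffer=lDPPKfw????hNXS -> prefix_len=7
Fragment 4: offset=7 data="CNnY" -> buffer=lDPPKfwCNnYhNXS -> prefix_len=15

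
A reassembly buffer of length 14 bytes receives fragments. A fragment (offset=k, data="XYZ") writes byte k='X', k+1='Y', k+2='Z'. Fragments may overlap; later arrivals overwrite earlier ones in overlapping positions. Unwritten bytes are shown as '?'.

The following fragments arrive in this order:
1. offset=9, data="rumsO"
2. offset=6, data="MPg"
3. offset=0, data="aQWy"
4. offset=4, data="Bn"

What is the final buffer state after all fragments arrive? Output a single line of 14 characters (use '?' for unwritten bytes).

Fragment 1: offset=9 data="rumsO" -> buffer=?????????rumsO
Fragment 2: offset=6 data="MPg" -> buffer=??????MPgrumsO
Fragment 3: offset=0 data="aQWy" -> buffer=aQWy??MPgrumsO
Fragment 4: offset=4 data="Bn" -> buffer=aQWyBnMPgrumsO

Answer: aQWyBnMPgrumsO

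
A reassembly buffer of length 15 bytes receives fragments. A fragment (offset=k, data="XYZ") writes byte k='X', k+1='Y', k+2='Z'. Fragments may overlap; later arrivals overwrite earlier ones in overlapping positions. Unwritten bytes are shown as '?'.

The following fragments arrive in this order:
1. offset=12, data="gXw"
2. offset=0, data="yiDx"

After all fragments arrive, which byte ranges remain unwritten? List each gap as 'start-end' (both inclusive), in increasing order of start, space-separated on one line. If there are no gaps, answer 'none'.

Answer: 4-11

Derivation:
Fragment 1: offset=12 len=3
Fragment 2: offset=0 len=4
Gaps: 4-11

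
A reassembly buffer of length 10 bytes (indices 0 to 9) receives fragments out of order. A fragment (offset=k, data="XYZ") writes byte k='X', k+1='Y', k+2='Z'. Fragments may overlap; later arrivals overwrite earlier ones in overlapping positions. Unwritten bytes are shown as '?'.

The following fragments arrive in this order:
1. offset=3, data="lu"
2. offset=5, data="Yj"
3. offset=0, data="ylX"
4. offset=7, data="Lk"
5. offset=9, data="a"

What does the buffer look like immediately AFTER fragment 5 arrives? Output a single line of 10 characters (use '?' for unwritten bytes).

Answer: ylXluYjLka

Derivation:
Fragment 1: offset=3 data="lu" -> buffer=???lu?????
Fragment 2: offset=5 data="Yj" -> buffer=???luYj???
Fragment 3: offset=0 data="ylX" -> buffer=ylXluYj???
Fragment 4: offset=7 data="Lk" -> buffer=ylXluYjLk?
Fragment 5: offset=9 data="a" -> buffer=ylXluYjLka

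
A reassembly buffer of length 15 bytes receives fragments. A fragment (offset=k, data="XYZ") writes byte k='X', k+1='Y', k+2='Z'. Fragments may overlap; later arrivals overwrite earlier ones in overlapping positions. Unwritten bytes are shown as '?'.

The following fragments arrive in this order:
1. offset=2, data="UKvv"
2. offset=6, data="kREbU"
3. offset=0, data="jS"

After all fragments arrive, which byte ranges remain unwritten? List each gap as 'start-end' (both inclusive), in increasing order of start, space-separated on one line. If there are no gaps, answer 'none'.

Answer: 11-14

Derivation:
Fragment 1: offset=2 len=4
Fragment 2: offset=6 len=5
Fragment 3: offset=0 len=2
Gaps: 11-14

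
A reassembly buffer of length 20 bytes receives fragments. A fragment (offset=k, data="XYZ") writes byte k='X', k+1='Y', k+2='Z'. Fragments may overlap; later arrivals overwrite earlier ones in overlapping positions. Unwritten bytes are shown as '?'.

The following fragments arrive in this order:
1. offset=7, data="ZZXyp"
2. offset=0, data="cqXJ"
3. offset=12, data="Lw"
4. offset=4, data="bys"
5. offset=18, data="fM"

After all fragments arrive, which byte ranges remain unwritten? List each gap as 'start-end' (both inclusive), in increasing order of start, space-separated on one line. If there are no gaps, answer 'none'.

Answer: 14-17

Derivation:
Fragment 1: offset=7 len=5
Fragment 2: offset=0 len=4
Fragment 3: offset=12 len=2
Fragment 4: offset=4 len=3
Fragment 5: offset=18 len=2
Gaps: 14-17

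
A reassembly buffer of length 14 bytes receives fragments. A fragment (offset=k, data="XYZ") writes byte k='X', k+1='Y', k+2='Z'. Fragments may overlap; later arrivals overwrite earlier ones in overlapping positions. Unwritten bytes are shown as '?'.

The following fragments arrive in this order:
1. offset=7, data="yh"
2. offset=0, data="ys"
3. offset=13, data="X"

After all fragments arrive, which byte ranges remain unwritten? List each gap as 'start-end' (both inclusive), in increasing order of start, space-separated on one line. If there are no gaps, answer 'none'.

Fragment 1: offset=7 len=2
Fragment 2: offset=0 len=2
Fragment 3: offset=13 len=1
Gaps: 2-6 9-12

Answer: 2-6 9-12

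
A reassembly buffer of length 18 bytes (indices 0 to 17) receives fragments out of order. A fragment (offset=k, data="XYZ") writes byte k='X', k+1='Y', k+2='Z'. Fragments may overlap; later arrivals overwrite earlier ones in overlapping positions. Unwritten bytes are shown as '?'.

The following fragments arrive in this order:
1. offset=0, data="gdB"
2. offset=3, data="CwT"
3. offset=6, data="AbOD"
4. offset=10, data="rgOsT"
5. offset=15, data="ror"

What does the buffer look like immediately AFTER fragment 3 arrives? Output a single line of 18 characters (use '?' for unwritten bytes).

Fragment 1: offset=0 data="gdB" -> buffer=gdB???????????????
Fragment 2: offset=3 data="CwT" -> buffer=gdBCwT????????????
Fragment 3: offset=6 data="AbOD" -> buffer=gdBCwTAbOD????????

Answer: gdBCwTAbOD????????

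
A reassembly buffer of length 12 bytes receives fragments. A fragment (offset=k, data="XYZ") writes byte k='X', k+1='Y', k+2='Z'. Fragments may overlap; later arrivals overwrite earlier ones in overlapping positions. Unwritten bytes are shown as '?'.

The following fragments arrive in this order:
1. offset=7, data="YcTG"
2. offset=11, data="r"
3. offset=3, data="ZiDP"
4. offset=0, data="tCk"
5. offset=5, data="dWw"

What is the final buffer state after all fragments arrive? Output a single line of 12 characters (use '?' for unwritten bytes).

Fragment 1: offset=7 data="YcTG" -> buffer=???????YcTG?
Fragment 2: offset=11 data="r" -> buffer=???????YcTGr
Fragment 3: offset=3 data="ZiDP" -> buffer=???ZiDPYcTGr
Fragment 4: offset=0 data="tCk" -> buffer=tCkZiDPYcTGr
Fragment 5: offset=5 data="dWw" -> buffer=tCkZidWwcTGr

Answer: tCkZidWwcTGr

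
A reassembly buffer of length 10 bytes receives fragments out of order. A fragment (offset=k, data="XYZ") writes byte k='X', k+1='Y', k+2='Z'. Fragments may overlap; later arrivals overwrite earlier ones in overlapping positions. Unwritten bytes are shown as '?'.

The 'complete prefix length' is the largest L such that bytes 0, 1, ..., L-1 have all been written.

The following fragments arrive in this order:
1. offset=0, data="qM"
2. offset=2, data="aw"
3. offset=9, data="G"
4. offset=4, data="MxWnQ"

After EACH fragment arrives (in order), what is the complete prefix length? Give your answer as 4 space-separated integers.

Fragment 1: offset=0 data="qM" -> buffer=qM???????? -> prefix_len=2
Fragment 2: offset=2 data="aw" -> buffer=qMaw?????? -> prefix_len=4
Fragment 3: offset=9 data="G" -> buffer=qMaw?????G -> prefix_len=4
Fragment 4: offset=4 data="MxWnQ" -> buffer=qMawMxWnQG -> prefix_len=10

Answer: 2 4 4 10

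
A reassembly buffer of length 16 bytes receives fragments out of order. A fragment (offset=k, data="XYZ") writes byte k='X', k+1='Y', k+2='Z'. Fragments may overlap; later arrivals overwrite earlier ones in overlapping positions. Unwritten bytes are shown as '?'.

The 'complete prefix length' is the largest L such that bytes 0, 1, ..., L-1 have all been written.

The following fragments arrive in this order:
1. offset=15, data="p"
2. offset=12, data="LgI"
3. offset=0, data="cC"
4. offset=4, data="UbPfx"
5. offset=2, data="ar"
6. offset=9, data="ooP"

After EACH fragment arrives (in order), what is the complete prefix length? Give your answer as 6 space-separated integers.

Fragment 1: offset=15 data="p" -> buffer=???????????????p -> prefix_len=0
Fragment 2: offset=12 data="LgI" -> buffer=????????????LgIp -> prefix_len=0
Fragment 3: offset=0 data="cC" -> buffer=cC??????????LgIp -> prefix_len=2
Fragment 4: offset=4 data="UbPfx" -> buffer=cC??UbPfx???LgIp -> prefix_len=2
Fragment 5: offset=2 data="ar" -> buffer=cCarUbPfx???LgIp -> prefix_len=9
Fragment 6: offset=9 data="ooP" -> buffer=cCarUbPfxooPLgIp -> prefix_len=16

Answer: 0 0 2 2 9 16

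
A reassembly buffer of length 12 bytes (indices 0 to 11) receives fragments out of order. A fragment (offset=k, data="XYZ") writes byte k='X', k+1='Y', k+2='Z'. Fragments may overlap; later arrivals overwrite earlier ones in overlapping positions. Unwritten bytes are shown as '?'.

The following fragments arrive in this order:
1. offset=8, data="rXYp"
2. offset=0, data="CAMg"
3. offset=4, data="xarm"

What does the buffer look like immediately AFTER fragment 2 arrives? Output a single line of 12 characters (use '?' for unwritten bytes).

Answer: CAMg????rXYp

Derivation:
Fragment 1: offset=8 data="rXYp" -> buffer=????????rXYp
Fragment 2: offset=0 data="CAMg" -> buffer=CAMg????rXYp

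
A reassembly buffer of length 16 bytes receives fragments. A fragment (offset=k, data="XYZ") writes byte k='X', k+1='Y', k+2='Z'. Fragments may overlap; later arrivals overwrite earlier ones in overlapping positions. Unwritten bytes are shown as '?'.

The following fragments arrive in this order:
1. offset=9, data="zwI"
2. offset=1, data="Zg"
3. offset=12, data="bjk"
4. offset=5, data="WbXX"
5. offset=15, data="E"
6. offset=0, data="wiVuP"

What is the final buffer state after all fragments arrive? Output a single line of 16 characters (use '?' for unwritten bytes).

Fragment 1: offset=9 data="zwI" -> buffer=?????????zwI????
Fragment 2: offset=1 data="Zg" -> buffer=?Zg??????zwI????
Fragment 3: offset=12 data="bjk" -> buffer=?Zg??????zwIbjk?
Fragment 4: offset=5 data="WbXX" -> buffer=?Zg??WbXXzwIbjk?
Fragment 5: offset=15 data="E" -> buffer=?Zg??WbXXzwIbjkE
Fragment 6: offset=0 data="wiVuP" -> buffer=wiVuPWbXXzwIbjkE

Answer: wiVuPWbXXzwIbjkE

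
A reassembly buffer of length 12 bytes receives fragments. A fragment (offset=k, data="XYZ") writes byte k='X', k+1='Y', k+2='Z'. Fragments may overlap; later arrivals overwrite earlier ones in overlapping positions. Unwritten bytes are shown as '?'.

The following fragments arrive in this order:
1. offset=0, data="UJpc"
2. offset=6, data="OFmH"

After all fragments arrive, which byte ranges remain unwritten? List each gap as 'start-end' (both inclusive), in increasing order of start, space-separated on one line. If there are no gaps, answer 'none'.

Fragment 1: offset=0 len=4
Fragment 2: offset=6 len=4
Gaps: 4-5 10-11

Answer: 4-5 10-11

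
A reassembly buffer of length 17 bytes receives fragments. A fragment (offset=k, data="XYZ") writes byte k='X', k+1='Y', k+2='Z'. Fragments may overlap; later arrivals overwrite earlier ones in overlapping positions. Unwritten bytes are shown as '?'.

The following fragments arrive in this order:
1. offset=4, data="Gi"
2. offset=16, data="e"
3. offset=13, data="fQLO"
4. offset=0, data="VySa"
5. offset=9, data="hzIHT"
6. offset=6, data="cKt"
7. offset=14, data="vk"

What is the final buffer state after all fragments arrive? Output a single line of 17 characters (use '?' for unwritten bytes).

Answer: VySaGicKthzIHTvkO

Derivation:
Fragment 1: offset=4 data="Gi" -> buffer=????Gi???????????
Fragment 2: offset=16 data="e" -> buffer=????Gi??????????e
Fragment 3: offset=13 data="fQLO" -> buffer=????Gi???????fQLO
Fragment 4: offset=0 data="VySa" -> buffer=VySaGi???????fQLO
Fragment 5: offset=9 data="hzIHT" -> buffer=VySaGi???hzIHTQLO
Fragment 6: offset=6 data="cKt" -> buffer=VySaGicKthzIHTQLO
Fragment 7: offset=14 data="vk" -> buffer=VySaGicKthzIHTvkO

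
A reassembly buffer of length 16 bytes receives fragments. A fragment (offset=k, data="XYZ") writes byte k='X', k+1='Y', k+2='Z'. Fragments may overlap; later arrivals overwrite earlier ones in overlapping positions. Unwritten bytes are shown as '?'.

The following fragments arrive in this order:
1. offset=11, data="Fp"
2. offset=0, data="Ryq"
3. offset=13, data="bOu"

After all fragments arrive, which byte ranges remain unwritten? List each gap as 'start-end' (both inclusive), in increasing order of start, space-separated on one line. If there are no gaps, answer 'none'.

Fragment 1: offset=11 len=2
Fragment 2: offset=0 len=3
Fragment 3: offset=13 len=3
Gaps: 3-10

Answer: 3-10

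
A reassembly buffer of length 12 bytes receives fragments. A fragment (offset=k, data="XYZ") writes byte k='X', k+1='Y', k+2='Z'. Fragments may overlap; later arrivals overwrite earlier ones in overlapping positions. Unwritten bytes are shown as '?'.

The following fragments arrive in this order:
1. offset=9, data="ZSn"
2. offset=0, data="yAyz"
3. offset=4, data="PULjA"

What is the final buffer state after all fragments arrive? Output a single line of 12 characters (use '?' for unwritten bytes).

Answer: yAyzPULjAZSn

Derivation:
Fragment 1: offset=9 data="ZSn" -> buffer=?????????ZSn
Fragment 2: offset=0 data="yAyz" -> buffer=yAyz?????ZSn
Fragment 3: offset=4 data="PULjA" -> buffer=yAyzPULjAZSn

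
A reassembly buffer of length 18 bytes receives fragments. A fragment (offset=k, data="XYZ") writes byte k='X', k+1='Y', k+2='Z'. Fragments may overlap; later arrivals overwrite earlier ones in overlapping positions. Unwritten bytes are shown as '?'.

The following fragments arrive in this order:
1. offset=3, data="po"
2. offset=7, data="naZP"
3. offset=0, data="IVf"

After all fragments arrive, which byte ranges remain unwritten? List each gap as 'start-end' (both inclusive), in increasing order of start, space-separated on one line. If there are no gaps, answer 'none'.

Answer: 5-6 11-17

Derivation:
Fragment 1: offset=3 len=2
Fragment 2: offset=7 len=4
Fragment 3: offset=0 len=3
Gaps: 5-6 11-17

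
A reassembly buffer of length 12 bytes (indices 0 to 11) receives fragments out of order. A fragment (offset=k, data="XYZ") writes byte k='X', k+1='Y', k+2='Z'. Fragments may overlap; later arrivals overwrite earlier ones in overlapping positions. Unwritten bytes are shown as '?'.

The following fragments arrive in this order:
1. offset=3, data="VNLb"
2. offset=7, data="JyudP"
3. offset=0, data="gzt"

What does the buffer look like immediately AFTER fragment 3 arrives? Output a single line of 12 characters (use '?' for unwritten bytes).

Fragment 1: offset=3 data="VNLb" -> buffer=???VNLb?????
Fragment 2: offset=7 data="JyudP" -> buffer=???VNLbJyudP
Fragment 3: offset=0 data="gzt" -> buffer=gztVNLbJyudP

Answer: gztVNLbJyudP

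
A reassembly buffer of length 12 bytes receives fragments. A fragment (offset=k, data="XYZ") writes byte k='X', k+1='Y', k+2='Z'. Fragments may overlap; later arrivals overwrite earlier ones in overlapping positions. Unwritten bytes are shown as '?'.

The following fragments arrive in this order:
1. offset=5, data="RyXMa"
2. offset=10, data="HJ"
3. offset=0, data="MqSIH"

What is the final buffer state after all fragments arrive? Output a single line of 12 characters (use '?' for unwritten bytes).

Answer: MqSIHRyXMaHJ

Derivation:
Fragment 1: offset=5 data="RyXMa" -> buffer=?????RyXMa??
Fragment 2: offset=10 data="HJ" -> buffer=?????RyXMaHJ
Fragment 3: offset=0 data="MqSIH" -> buffer=MqSIHRyXMaHJ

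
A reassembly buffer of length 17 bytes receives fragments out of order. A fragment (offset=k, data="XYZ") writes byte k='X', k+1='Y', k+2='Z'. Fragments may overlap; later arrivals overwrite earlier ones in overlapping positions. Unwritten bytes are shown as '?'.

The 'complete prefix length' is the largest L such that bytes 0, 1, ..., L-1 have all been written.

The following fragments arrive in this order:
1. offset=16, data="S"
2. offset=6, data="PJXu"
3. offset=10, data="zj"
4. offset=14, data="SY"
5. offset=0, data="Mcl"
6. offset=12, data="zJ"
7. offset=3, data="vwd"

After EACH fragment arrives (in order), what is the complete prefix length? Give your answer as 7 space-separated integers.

Answer: 0 0 0 0 3 3 17

Derivation:
Fragment 1: offset=16 data="S" -> buffer=????????????????S -> prefix_len=0
Fragment 2: offset=6 data="PJXu" -> buffer=??????PJXu??????S -> prefix_len=0
Fragment 3: offset=10 data="zj" -> buffer=??????PJXuzj????S -> prefix_len=0
Fragment 4: offset=14 data="SY" -> buffer=??????PJXuzj??SYS -> prefix_len=0
Fragment 5: offset=0 data="Mcl" -> buffer=Mcl???PJXuzj??SYS -> prefix_len=3
Fragment 6: offset=12 data="zJ" -> buffer=Mcl???PJXuzjzJSYS -> prefix_len=3
Fragment 7: offset=3 data="vwd" -> buffer=MclvwdPJXuzjzJSYS -> prefix_len=17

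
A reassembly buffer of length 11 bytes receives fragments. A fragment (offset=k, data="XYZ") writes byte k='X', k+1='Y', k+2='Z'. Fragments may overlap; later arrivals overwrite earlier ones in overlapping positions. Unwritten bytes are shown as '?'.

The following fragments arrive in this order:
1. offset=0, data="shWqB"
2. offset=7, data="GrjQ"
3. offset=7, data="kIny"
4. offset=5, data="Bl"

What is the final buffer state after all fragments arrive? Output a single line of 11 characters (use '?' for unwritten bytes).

Answer: shWqBBlkIny

Derivation:
Fragment 1: offset=0 data="shWqB" -> buffer=shWqB??????
Fragment 2: offset=7 data="GrjQ" -> buffer=shWqB??GrjQ
Fragment 3: offset=7 data="kIny" -> buffer=shWqB??kIny
Fragment 4: offset=5 data="Bl" -> buffer=shWqBBlkIny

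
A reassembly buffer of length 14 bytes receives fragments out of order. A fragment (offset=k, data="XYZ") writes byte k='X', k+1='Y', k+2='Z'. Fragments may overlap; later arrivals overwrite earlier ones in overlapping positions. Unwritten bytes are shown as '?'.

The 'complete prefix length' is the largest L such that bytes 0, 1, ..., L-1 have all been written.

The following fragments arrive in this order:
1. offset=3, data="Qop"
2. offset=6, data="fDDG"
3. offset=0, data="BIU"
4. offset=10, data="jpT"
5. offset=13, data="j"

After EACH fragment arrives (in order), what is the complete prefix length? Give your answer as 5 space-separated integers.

Answer: 0 0 10 13 14

Derivation:
Fragment 1: offset=3 data="Qop" -> buffer=???Qop???????? -> prefix_len=0
Fragment 2: offset=6 data="fDDG" -> buffer=???QopfDDG???? -> prefix_len=0
Fragment 3: offset=0 data="BIU" -> buffer=BIUQopfDDG???? -> prefix_len=10
Fragment 4: offset=10 data="jpT" -> buffer=BIUQopfDDGjpT? -> prefix_len=13
Fragment 5: offset=13 data="j" -> buffer=BIUQopfDDGjpTj -> prefix_len=14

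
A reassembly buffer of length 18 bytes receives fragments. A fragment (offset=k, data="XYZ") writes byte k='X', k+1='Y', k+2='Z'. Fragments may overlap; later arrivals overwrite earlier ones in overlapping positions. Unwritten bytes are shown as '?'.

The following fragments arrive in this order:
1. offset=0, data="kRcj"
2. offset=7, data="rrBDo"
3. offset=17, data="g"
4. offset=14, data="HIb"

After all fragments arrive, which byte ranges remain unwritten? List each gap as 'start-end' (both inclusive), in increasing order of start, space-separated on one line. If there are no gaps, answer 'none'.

Answer: 4-6 12-13

Derivation:
Fragment 1: offset=0 len=4
Fragment 2: offset=7 len=5
Fragment 3: offset=17 len=1
Fragment 4: offset=14 len=3
Gaps: 4-6 12-13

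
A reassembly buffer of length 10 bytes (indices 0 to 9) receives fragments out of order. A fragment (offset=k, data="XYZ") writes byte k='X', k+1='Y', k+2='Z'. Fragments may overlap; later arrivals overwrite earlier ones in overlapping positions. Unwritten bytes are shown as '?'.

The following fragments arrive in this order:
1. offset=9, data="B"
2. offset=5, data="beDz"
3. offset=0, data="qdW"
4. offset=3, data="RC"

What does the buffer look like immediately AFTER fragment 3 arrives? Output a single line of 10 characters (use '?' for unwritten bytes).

Answer: qdW??beDzB

Derivation:
Fragment 1: offset=9 data="B" -> buffer=?????????B
Fragment 2: offset=5 data="beDz" -> buffer=?????beDzB
Fragment 3: offset=0 data="qdW" -> buffer=qdW??beDzB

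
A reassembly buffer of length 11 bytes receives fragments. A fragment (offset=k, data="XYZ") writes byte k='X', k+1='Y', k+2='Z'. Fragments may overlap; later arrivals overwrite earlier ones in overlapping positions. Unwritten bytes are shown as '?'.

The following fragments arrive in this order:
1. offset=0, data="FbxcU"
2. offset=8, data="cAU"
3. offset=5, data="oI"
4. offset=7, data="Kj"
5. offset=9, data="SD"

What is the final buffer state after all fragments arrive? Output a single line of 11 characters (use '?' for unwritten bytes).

Answer: FbxcUoIKjSD

Derivation:
Fragment 1: offset=0 data="FbxcU" -> buffer=FbxcU??????
Fragment 2: offset=8 data="cAU" -> buffer=FbxcU???cAU
Fragment 3: offset=5 data="oI" -> buffer=FbxcUoI?cAU
Fragment 4: offset=7 data="Kj" -> buffer=FbxcUoIKjAU
Fragment 5: offset=9 data="SD" -> buffer=FbxcUoIKjSD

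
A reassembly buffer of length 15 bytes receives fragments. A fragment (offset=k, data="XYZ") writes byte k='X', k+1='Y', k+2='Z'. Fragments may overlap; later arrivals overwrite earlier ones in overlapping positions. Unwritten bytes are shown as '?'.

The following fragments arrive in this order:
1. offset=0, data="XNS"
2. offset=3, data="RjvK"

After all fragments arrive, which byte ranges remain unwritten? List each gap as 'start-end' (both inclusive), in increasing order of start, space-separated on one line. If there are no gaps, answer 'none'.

Fragment 1: offset=0 len=3
Fragment 2: offset=3 len=4
Gaps: 7-14

Answer: 7-14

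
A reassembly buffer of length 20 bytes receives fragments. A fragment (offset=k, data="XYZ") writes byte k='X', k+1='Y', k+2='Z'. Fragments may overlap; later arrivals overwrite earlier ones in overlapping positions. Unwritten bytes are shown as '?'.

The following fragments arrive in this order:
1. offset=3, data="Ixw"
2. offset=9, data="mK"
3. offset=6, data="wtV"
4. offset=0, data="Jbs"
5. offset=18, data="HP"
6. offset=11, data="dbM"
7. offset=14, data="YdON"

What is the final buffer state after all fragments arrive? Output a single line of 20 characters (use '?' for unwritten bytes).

Fragment 1: offset=3 data="Ixw" -> buffer=???Ixw??????????????
Fragment 2: offset=9 data="mK" -> buffer=???Ixw???mK?????????
Fragment 3: offset=6 data="wtV" -> buffer=???IxwwtVmK?????????
Fragment 4: offset=0 data="Jbs" -> buffer=JbsIxwwtVmK?????????
Fragment 5: offset=18 data="HP" -> buffer=JbsIxwwtVmK???????HP
Fragment 6: offset=11 data="dbM" -> buffer=JbsIxwwtVmKdbM????HP
Fragment 7: offset=14 data="YdON" -> buffer=JbsIxwwtVmKdbMYdONHP

Answer: JbsIxwwtVmKdbMYdONHP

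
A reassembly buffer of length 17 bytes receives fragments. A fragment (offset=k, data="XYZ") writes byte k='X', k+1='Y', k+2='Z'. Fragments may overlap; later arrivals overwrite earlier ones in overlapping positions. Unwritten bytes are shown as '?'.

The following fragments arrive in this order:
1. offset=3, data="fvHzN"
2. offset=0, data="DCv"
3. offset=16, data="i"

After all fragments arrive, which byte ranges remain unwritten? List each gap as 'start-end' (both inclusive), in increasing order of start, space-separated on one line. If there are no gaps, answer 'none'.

Fragment 1: offset=3 len=5
Fragment 2: offset=0 len=3
Fragment 3: offset=16 len=1
Gaps: 8-15

Answer: 8-15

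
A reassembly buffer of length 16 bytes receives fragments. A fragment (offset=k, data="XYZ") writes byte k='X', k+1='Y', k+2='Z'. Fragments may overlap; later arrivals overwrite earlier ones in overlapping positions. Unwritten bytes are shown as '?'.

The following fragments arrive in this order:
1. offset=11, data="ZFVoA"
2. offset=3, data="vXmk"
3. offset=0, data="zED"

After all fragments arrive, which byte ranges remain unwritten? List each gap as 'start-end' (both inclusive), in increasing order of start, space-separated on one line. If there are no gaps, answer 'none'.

Fragment 1: offset=11 len=5
Fragment 2: offset=3 len=4
Fragment 3: offset=0 len=3
Gaps: 7-10

Answer: 7-10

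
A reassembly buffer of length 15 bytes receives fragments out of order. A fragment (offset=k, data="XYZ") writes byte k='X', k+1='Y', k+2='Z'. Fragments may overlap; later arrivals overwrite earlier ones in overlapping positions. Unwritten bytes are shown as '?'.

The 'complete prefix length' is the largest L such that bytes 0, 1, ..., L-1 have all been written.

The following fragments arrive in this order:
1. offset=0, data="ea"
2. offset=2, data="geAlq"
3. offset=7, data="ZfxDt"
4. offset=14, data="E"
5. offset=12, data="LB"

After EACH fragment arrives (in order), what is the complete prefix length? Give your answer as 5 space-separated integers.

Answer: 2 7 12 12 15

Derivation:
Fragment 1: offset=0 data="ea" -> buffer=ea????????????? -> prefix_len=2
Fragment 2: offset=2 data="geAlq" -> buffer=eageAlq???????? -> prefix_len=7
Fragment 3: offset=7 data="ZfxDt" -> buffer=eageAlqZfxDt??? -> prefix_len=12
Fragment 4: offset=14 data="E" -> buffer=eageAlqZfxDt??E -> prefix_len=12
Fragment 5: offset=12 data="LB" -> buffer=eageAlqZfxDtLBE -> prefix_len=15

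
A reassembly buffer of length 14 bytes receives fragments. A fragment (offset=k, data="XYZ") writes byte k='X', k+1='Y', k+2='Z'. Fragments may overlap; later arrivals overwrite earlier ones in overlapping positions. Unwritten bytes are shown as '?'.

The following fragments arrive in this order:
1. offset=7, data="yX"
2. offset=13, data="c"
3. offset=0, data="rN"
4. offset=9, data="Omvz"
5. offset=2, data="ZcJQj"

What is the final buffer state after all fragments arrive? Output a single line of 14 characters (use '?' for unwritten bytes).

Fragment 1: offset=7 data="yX" -> buffer=???????yX?????
Fragment 2: offset=13 data="c" -> buffer=???????yX????c
Fragment 3: offset=0 data="rN" -> buffer=rN?????yX????c
Fragment 4: offset=9 data="Omvz" -> buffer=rN?????yXOmvzc
Fragment 5: offset=2 data="ZcJQj" -> buffer=rNZcJQjyXOmvzc

Answer: rNZcJQjyXOmvzc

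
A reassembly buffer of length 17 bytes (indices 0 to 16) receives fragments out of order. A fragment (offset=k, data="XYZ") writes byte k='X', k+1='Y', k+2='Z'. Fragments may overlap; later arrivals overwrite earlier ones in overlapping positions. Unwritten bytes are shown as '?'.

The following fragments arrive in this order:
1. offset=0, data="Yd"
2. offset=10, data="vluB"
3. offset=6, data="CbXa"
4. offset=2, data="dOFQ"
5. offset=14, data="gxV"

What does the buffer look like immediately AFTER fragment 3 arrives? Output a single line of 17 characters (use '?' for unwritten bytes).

Answer: Yd????CbXavluB???

Derivation:
Fragment 1: offset=0 data="Yd" -> buffer=Yd???????????????
Fragment 2: offset=10 data="vluB" -> buffer=Yd????????vluB???
Fragment 3: offset=6 data="CbXa" -> buffer=Yd????CbXavluB???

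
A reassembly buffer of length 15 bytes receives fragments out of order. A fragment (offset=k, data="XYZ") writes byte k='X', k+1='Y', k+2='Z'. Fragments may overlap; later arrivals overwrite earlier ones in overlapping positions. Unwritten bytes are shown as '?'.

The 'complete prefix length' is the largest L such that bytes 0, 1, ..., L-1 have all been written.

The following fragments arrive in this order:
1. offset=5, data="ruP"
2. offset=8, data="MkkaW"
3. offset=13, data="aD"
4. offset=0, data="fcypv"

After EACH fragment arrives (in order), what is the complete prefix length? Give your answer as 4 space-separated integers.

Answer: 0 0 0 15

Derivation:
Fragment 1: offset=5 data="ruP" -> buffer=?????ruP??????? -> prefix_len=0
Fragment 2: offset=8 data="MkkaW" -> buffer=?????ruPMkkaW?? -> prefix_len=0
Fragment 3: offset=13 data="aD" -> buffer=?????ruPMkkaWaD -> prefix_len=0
Fragment 4: offset=0 data="fcypv" -> buffer=fcypvruPMkkaWaD -> prefix_len=15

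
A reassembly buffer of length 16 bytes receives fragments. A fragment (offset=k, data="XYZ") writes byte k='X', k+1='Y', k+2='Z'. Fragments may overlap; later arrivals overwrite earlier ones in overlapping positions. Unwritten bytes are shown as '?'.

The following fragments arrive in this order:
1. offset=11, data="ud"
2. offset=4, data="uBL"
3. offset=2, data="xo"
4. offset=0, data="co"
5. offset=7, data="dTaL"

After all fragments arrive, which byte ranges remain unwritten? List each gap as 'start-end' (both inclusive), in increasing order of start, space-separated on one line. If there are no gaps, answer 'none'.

Fragment 1: offset=11 len=2
Fragment 2: offset=4 len=3
Fragment 3: offset=2 len=2
Fragment 4: offset=0 len=2
Fragment 5: offset=7 len=4
Gaps: 13-15

Answer: 13-15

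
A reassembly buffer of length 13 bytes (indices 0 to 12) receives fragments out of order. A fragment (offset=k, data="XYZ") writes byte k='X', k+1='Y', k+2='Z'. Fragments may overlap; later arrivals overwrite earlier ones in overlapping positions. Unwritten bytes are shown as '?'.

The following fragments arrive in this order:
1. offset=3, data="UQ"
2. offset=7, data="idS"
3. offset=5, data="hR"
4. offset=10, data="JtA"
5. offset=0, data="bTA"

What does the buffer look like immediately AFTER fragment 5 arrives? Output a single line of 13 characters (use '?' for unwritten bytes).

Fragment 1: offset=3 data="UQ" -> buffer=???UQ????????
Fragment 2: offset=7 data="idS" -> buffer=???UQ??idS???
Fragment 3: offset=5 data="hR" -> buffer=???UQhRidS???
Fragment 4: offset=10 data="JtA" -> buffer=???UQhRidSJtA
Fragment 5: offset=0 data="bTA" -> buffer=bTAUQhRidSJtA

Answer: bTAUQhRidSJtA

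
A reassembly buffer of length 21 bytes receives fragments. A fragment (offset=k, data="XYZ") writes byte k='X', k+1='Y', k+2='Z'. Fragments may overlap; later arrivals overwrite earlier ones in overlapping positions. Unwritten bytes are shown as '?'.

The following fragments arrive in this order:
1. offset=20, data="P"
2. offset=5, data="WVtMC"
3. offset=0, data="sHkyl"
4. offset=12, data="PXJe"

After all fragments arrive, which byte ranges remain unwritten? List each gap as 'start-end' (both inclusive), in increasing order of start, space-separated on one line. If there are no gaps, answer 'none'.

Answer: 10-11 16-19

Derivation:
Fragment 1: offset=20 len=1
Fragment 2: offset=5 len=5
Fragment 3: offset=0 len=5
Fragment 4: offset=12 len=4
Gaps: 10-11 16-19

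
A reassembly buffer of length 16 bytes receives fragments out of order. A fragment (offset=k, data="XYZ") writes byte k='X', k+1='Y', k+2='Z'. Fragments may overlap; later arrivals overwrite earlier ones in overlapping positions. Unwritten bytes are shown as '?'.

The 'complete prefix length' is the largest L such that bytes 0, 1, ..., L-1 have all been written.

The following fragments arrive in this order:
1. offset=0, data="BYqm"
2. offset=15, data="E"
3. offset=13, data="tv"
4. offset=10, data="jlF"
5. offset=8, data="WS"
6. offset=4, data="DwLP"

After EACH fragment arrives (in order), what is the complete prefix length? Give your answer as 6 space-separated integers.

Answer: 4 4 4 4 4 16

Derivation:
Fragment 1: offset=0 data="BYqm" -> buffer=BYqm???????????? -> prefix_len=4
Fragment 2: offset=15 data="E" -> buffer=BYqm???????????E -> prefix_len=4
Fragment 3: offset=13 data="tv" -> buffer=BYqm?????????tvE -> prefix_len=4
Fragment 4: offset=10 data="jlF" -> buffer=BYqm??????jlFtvE -> prefix_len=4
Fragment 5: offset=8 data="WS" -> buffer=BYqm????WSjlFtvE -> prefix_len=4
Fragment 6: offset=4 data="DwLP" -> buffer=BYqmDwLPWSjlFtvE -> prefix_len=16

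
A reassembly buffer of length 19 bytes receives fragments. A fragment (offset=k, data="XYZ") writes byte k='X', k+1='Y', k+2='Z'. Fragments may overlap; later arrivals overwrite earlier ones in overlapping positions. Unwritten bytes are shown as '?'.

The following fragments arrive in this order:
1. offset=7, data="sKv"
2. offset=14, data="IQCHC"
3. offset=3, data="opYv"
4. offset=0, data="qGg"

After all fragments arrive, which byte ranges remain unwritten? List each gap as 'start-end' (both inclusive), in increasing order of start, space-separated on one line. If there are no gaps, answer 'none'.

Fragment 1: offset=7 len=3
Fragment 2: offset=14 len=5
Fragment 3: offset=3 len=4
Fragment 4: offset=0 len=3
Gaps: 10-13

Answer: 10-13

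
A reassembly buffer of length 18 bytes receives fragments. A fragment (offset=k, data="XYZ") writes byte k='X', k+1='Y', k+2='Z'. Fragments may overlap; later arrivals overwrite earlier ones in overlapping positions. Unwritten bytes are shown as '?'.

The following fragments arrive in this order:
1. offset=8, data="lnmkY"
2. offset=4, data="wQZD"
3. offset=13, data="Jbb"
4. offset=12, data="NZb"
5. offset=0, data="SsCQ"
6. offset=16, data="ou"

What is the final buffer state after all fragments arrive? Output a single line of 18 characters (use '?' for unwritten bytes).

Answer: SsCQwQZDlnmkNZbbou

Derivation:
Fragment 1: offset=8 data="lnmkY" -> buffer=????????lnmkY?????
Fragment 2: offset=4 data="wQZD" -> buffer=????wQZDlnmkY?????
Fragment 3: offset=13 data="Jbb" -> buffer=????wQZDlnmkYJbb??
Fragment 4: offset=12 data="NZb" -> buffer=????wQZDlnmkNZbb??
Fragment 5: offset=0 data="SsCQ" -> buffer=SsCQwQZDlnmkNZbb??
Fragment 6: offset=16 data="ou" -> buffer=SsCQwQZDlnmkNZbbou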